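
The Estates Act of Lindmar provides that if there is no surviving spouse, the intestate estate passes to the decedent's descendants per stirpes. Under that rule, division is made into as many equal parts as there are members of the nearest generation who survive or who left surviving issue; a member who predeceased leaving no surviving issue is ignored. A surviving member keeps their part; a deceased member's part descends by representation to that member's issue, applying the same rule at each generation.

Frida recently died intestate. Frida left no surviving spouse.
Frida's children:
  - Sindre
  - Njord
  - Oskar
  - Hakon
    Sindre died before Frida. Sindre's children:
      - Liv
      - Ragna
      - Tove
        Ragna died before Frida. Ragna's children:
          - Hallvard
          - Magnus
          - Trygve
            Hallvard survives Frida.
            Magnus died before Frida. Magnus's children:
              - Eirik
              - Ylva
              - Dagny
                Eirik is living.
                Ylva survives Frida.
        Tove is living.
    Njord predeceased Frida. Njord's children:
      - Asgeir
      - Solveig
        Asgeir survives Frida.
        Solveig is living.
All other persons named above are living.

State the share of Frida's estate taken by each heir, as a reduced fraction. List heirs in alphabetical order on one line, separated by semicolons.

There is no surviving spouse, so the entire estate passes to Frida's descendants per stirpes.
The estate is divided into 4 equal shares of 1/4 among Sindre, Njord, Oskar, Hakon.
Sindre predeceased; the 1/4 allotted to Sindre's branch passes to Sindre's issue by representation.
The 1/4 is divided into 3 equal shares of 1/12 among Liv, Ragna, Tove.
Liv is living and takes 1/12.
Ragna predeceased; the 1/12 allotted to Ragna's branch passes to Ragna's issue by representation.
The 1/12 is divided into 3 equal shares of 1/36 among Hallvard, Magnus, Trygve.
Hallvard is living and takes 1/36.
Magnus predeceased; the 1/36 allotted to Magnus's branch passes to Magnus's issue by representation.
The 1/36 is divided into 3 equal shares of 1/108 among Eirik, Ylva, Dagny.
Eirik is living and takes 1/108.
Ylva is living and takes 1/108.
Dagny is living and takes 1/108.
Trygve is living and takes 1/36.
Tove is living and takes 1/12.
Njord predeceased; the 1/4 allotted to Njord's branch passes to Njord's issue by representation.
The 1/4 is divided into 2 equal shares of 1/8 among Asgeir, Solveig.
Asgeir is living and takes 1/8.
Solveig is living and takes 1/8.
Oskar is living and takes 1/4.
Hakon is living and takes 1/4.

Asgeir 1/8; Dagny 1/108; Eirik 1/108; Hakon 1/4; Hallvard 1/36; Liv 1/12; Oskar 1/4; Solveig 1/8; Tove 1/12; Trygve 1/36; Ylva 1/108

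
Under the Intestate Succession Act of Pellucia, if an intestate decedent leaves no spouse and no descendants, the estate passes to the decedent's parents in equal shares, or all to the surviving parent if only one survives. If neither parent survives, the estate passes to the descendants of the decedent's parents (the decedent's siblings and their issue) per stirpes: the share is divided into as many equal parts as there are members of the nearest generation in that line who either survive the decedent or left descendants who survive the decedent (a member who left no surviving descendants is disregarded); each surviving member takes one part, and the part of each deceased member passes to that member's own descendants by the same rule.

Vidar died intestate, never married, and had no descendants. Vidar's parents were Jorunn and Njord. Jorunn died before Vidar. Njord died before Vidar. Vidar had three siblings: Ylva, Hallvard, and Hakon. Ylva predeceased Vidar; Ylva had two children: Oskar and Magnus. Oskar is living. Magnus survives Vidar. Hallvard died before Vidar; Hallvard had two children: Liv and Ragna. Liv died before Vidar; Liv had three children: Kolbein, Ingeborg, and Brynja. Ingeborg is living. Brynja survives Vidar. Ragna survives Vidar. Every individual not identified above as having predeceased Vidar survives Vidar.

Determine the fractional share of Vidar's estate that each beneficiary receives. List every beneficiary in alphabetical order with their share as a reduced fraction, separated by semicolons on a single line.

Neither parent survives and there are no descendants, so the estate passes to Vidar's siblings and their issue per stirpes.
The estate is divided into 3 equal shares of 1/3 among Ylva, Hallvard, Hakon.
Ylva predeceased; the 1/3 allotted to Ylva's branch passes to Ylva's issue by representation.
The 1/3 is divided into 2 equal shares of 1/6 among Oskar, Magnus.
Oskar is living and takes 1/6.
Magnus is living and takes 1/6.
Hallvard predeceased; the 1/3 allotted to Hallvard's branch passes to Hallvard's issue by representation.
The 1/3 is divided into 2 equal shares of 1/6 among Liv, Ragna.
Liv predeceased; the 1/6 allotted to Liv's branch passes to Liv's issue by representation.
The 1/6 is divided into 3 equal shares of 1/18 among Kolbein, Ingeborg, Brynja.
Kolbein is living and takes 1/18.
Ingeborg is living and takes 1/18.
Brynja is living and takes 1/18.
Ragna is living and takes 1/6.
Hakon is living and takes 1/3.

Brynja 1/18; Hakon 1/3; Ingeborg 1/18; Kolbein 1/18; Magnus 1/6; Oskar 1/6; Ragna 1/6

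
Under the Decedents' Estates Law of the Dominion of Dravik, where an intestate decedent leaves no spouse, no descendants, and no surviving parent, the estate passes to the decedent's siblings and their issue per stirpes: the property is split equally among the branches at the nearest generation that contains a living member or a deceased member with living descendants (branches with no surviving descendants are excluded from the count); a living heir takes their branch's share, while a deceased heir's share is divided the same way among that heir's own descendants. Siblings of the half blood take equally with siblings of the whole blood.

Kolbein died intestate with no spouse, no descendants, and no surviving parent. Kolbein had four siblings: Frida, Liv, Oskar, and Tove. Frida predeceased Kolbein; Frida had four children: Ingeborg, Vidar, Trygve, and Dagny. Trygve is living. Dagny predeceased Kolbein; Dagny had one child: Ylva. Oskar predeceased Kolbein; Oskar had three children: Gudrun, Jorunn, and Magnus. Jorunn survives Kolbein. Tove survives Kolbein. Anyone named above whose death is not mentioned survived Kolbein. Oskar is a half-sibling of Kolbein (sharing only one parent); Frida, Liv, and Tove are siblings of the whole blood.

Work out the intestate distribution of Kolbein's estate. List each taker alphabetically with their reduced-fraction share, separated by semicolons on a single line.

Gudrun 1/12; Ingeborg 1/16; Jorunn 1/12; Liv 1/4; Magnus 1/12; Tove 1/4; Trygve 1/16; Vidar 1/16; Ylva 1/16

No spouse, descendants, or parent survives, so the estate passes to Kolbein's siblings per stirpes.
Half-blood and whole-blood siblings take equally under the stated rule.
The estate is divided into 4 equal shares of 1/4 among Frida, Liv, Oskar, Tove.
Frida predeceased; the 1/4 allotted to Frida's branch passes to Frida's issue by representation.
The 1/4 is divided into 4 equal shares of 1/16 among Ingeborg, Vidar, Trygve, Dagny.
Ingeborg is living and takes 1/16.
Vidar is living and takes 1/16.
Trygve is living and takes 1/16.
Dagny predeceased; the 1/16 allotted to Dagny's branch passes to Dagny's issue by representation.
Ylva is the sole taker at this level and receives the full 1/16.
Liv is living and takes 1/4.
Oskar predeceased; the 1/4 allotted to Oskar's branch passes to Oskar's issue by representation.
The 1/4 is divided into 3 equal shares of 1/12 among Gudrun, Jorunn, Magnus.
Gudrun is living and takes 1/12.
Jorunn is living and takes 1/12.
Magnus is living and takes 1/12.
Tove is living and takes 1/4.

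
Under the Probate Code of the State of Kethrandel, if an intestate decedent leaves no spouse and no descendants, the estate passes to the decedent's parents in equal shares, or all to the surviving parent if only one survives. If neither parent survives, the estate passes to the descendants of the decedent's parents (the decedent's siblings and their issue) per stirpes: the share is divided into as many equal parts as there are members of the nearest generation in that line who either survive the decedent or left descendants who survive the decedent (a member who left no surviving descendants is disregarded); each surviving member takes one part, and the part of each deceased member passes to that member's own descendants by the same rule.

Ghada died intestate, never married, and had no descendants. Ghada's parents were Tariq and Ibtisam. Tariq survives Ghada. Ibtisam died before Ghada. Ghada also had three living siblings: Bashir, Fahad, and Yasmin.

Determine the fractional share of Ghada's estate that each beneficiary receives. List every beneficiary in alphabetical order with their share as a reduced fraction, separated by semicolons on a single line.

Tariq 1

Only one parent, Tariq, survives, so Tariq takes the entire estate. The siblings take nothing because a surviving parent has priority.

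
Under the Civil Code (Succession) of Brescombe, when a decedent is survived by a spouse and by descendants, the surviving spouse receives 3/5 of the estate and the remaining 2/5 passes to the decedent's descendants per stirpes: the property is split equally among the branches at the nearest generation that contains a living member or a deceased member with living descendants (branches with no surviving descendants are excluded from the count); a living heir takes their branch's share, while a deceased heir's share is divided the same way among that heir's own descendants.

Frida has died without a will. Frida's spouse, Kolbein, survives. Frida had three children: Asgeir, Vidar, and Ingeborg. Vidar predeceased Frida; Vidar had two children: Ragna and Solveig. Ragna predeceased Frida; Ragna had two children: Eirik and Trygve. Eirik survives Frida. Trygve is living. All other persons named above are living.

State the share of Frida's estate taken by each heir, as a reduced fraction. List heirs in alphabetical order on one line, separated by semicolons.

Kolbein, as surviving spouse, takes 3/5.
The remaining 2/5 passes to Frida's descendants per stirpes.
The 2/5 is divided into 3 equal shares of 2/15 among Asgeir, Vidar, Ingeborg.
Asgeir is living and takes 2/15.
Vidar predeceased; the 2/15 allotted to Vidar's branch passes to Vidar's issue by representation.
The 2/15 is divided into 2 equal shares of 1/15 among Ragna, Solveig.
Ragna predeceased; the 1/15 allotted to Ragna's branch passes to Ragna's issue by representation.
The 1/15 is divided into 2 equal shares of 1/30 among Eirik, Trygve.
Eirik is living and takes 1/30.
Trygve is living and takes 1/30.
Solveig is living and takes 1/15.
Ingeborg is living and takes 2/15.

Asgeir 2/15; Eirik 1/30; Ingeborg 2/15; Kolbein 3/5; Solveig 1/15; Trygve 1/30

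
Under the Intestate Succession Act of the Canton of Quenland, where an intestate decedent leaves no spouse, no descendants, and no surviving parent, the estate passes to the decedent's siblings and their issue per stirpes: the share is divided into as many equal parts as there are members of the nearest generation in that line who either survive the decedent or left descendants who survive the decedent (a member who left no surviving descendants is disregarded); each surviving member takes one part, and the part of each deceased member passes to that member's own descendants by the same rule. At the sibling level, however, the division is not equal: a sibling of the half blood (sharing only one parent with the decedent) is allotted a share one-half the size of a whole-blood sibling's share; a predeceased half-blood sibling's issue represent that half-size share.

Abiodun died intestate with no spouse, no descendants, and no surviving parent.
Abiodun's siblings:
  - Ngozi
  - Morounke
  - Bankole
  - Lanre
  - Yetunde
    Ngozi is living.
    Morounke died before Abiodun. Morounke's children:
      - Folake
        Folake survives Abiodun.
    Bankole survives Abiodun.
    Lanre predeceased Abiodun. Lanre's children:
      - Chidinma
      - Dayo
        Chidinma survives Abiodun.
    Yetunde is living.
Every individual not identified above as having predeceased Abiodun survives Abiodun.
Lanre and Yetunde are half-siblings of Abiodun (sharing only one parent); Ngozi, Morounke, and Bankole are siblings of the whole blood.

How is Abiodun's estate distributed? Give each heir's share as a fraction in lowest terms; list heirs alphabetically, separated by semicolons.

Bankole 1/4; Chidinma 1/16; Dayo 1/16; Folake 1/4; Ngozi 1/4; Yetunde 1/8

No spouse, descendants, or parent survives, so the estate passes to Abiodun's siblings per stirpes.
Half-blood siblings count for one-half the weight of whole-blood siblings at the initial division.
Dividing 1 in proportion to weights (total weight 4): Ngozi (weight 1) → 1/4; Morounke (weight 1) → 1/4; Bankole (weight 1) → 1/4; Lanre (weight 1/2) → 1/8; Yetunde (weight 1/2) → 1/8.
Ngozi is living and takes 1/4.
Morounke predeceased; the 1/4 allotted to Morounke's branch passes to Morounke's issue by representation.
Folake is the sole taker at this level and receives the full 1/4.
Bankole is living and takes 1/4.
Lanre predeceased; the 1/8 allotted to Lanre's branch passes to Lanre's issue by representation.
The 1/8 is divided into 2 equal shares of 1/16 among Chidinma, Dayo.
Chidinma is living and takes 1/16.
Dayo is living and takes 1/16.
Yetunde is living and takes 1/8.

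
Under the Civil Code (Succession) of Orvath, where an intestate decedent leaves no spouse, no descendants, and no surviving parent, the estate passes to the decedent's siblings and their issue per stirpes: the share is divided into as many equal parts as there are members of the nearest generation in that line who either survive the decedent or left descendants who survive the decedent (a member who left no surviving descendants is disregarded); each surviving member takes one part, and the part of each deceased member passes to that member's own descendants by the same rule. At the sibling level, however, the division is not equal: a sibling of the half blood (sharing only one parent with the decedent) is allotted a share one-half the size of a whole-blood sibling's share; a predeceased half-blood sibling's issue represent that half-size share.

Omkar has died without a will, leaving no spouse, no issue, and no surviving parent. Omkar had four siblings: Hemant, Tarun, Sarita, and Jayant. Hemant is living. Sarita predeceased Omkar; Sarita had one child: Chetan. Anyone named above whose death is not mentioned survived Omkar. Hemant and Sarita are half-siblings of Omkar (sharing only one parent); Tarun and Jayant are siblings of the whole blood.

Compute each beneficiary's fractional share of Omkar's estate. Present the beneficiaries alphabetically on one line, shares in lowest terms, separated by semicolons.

Chetan 1/6; Hemant 1/6; Jayant 1/3; Tarun 1/3

No spouse, descendants, or parent survives, so the estate passes to Omkar's siblings per stirpes.
Half-blood siblings count for one-half the weight of whole-blood siblings at the initial division.
Dividing 1 in proportion to weights (total weight 3): Hemant (weight 1/2) → 1/6; Tarun (weight 1) → 1/3; Sarita (weight 1/2) → 1/6; Jayant (weight 1) → 1/3.
Hemant is living and takes 1/6.
Tarun is living and takes 1/3.
Sarita predeceased; the 1/6 allotted to Sarita's branch passes to Sarita's issue by representation.
Chetan is the sole taker at this level and receives the full 1/6.
Jayant is living and takes 1/3.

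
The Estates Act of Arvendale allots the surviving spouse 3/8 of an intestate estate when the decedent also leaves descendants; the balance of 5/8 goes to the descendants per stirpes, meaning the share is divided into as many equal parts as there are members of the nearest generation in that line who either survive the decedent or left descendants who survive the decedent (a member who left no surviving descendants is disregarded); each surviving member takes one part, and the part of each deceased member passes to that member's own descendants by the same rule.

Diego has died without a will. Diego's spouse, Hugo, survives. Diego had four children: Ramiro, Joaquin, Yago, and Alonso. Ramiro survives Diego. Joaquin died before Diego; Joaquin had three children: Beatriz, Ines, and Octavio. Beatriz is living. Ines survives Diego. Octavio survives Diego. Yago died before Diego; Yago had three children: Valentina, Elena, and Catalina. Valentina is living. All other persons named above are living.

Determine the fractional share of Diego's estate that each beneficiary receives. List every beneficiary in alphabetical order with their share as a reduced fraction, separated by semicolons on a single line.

Alonso 5/32; Beatriz 5/96; Catalina 5/96; Elena 5/96; Hugo 3/8; Ines 5/96; Octavio 5/96; Ramiro 5/32; Valentina 5/96

Hugo, as surviving spouse, takes 3/8.
The remaining 5/8 passes to Diego's descendants per stirpes.
The 5/8 is divided into 4 equal shares of 5/32 among Ramiro, Joaquin, Yago, Alonso.
Ramiro is living and takes 5/32.
Joaquin predeceased; the 5/32 allotted to Joaquin's branch passes to Joaquin's issue by representation.
The 5/32 is divided into 3 equal shares of 5/96 among Beatriz, Ines, Octavio.
Beatriz is living and takes 5/96.
Ines is living and takes 5/96.
Octavio is living and takes 5/96.
Yago predeceased; the 5/32 allotted to Yago's branch passes to Yago's issue by representation.
The 5/32 is divided into 3 equal shares of 5/96 among Valentina, Elena, Catalina.
Valentina is living and takes 5/96.
Elena is living and takes 5/96.
Catalina is living and takes 5/96.
Alonso is living and takes 5/32.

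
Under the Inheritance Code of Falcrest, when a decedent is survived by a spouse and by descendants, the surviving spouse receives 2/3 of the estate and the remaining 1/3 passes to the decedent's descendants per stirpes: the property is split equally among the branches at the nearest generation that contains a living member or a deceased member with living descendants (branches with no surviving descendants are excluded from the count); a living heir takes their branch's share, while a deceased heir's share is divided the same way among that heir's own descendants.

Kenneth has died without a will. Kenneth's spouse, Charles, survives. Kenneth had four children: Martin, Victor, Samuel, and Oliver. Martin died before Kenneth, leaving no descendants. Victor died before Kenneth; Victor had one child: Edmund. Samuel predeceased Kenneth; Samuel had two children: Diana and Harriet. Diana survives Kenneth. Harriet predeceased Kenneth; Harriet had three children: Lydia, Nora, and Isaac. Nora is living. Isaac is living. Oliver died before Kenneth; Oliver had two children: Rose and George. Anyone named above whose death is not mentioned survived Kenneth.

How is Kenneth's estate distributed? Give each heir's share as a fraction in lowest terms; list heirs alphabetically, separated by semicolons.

Charles 2/3; Diana 1/18; Edmund 1/9; George 1/18; Isaac 1/54; Lydia 1/54; Nora 1/54; Rose 1/18

Charles, as surviving spouse, takes 2/3.
The remaining 1/3 passes to Kenneth's descendants per stirpes.
Martin left no surviving issue, so that branch lapses and is disregarded.
The 1/3 is divided into 3 equal shares of 1/9 among Victor, Samuel, Oliver.
Victor predeceased; the 1/9 allotted to Victor's branch passes to Victor's issue by representation.
Edmund is the sole taker at this level and receives the full 1/9.
Samuel predeceased; the 1/9 allotted to Samuel's branch passes to Samuel's issue by representation.
The 1/9 is divided into 2 equal shares of 1/18 among Diana, Harriet.
Diana is living and takes 1/18.
Harriet predeceased; the 1/18 allotted to Harriet's branch passes to Harriet's issue by representation.
The 1/18 is divided into 3 equal shares of 1/54 among Lydia, Nora, Isaac.
Lydia is living and takes 1/54.
Nora is living and takes 1/54.
Isaac is living and takes 1/54.
Oliver predeceased; the 1/9 allotted to Oliver's branch passes to Oliver's issue by representation.
The 1/9 is divided into 2 equal shares of 1/18 among Rose, George.
Rose is living and takes 1/18.
George is living and takes 1/18.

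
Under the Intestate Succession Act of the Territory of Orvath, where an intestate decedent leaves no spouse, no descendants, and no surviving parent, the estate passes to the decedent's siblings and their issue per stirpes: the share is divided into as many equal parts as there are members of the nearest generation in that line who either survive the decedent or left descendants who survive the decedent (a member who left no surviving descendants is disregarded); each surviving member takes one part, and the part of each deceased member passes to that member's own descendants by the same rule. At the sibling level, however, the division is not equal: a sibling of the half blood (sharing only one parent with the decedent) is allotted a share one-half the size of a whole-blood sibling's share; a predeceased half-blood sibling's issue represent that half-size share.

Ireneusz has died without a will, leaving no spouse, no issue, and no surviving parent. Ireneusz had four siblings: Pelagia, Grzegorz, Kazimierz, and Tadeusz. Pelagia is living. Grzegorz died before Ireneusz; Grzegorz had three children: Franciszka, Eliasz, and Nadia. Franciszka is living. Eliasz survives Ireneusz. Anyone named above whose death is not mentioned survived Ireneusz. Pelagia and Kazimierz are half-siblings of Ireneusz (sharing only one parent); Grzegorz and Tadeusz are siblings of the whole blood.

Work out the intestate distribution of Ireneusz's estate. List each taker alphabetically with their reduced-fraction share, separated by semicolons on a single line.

No spouse, descendants, or parent survives, so the estate passes to Ireneusz's siblings per stirpes.
Half-blood siblings count for one-half the weight of whole-blood siblings at the initial division.
Dividing 1 in proportion to weights (total weight 3): Pelagia (weight 1/2) → 1/6; Grzegorz (weight 1) → 1/3; Kazimierz (weight 1/2) → 1/6; Tadeusz (weight 1) → 1/3.
Pelagia is living and takes 1/6.
Grzegorz predeceased; the 1/3 allotted to Grzegorz's branch passes to Grzegorz's issue by representation.
The 1/3 is divided into 3 equal shares of 1/9 among Franciszka, Eliasz, Nadia.
Franciszka is living and takes 1/9.
Eliasz is living and takes 1/9.
Nadia is living and takes 1/9.
Kazimierz is living and takes 1/6.
Tadeusz is living and takes 1/3.

Eliasz 1/9; Franciszka 1/9; Kazimierz 1/6; Nadia 1/9; Pelagia 1/6; Tadeusz 1/3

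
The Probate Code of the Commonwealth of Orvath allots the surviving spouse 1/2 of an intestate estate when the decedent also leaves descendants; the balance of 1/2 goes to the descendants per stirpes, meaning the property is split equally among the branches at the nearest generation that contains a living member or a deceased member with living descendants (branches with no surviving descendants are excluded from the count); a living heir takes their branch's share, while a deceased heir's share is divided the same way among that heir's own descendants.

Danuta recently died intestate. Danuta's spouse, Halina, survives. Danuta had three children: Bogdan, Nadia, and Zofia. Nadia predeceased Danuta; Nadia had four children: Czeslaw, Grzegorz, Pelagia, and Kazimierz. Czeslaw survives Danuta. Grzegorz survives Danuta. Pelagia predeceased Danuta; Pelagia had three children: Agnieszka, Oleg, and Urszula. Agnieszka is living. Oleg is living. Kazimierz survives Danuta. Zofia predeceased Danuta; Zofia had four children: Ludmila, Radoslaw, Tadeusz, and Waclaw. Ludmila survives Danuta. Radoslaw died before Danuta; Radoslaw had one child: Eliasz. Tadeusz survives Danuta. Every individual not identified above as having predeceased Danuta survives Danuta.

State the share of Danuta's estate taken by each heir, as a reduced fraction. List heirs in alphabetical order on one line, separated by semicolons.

Halina, as surviving spouse, takes 1/2.
The remaining 1/2 passes to Danuta's descendants per stirpes.
The 1/2 is divided into 3 equal shares of 1/6 among Bogdan, Nadia, Zofia.
Bogdan is living and takes 1/6.
Nadia predeceased; the 1/6 allotted to Nadia's branch passes to Nadia's issue by representation.
The 1/6 is divided into 4 equal shares of 1/24 among Czeslaw, Grzegorz, Pelagia, Kazimierz.
Czeslaw is living and takes 1/24.
Grzegorz is living and takes 1/24.
Pelagia predeceased; the 1/24 allotted to Pelagia's branch passes to Pelagia's issue by representation.
The 1/24 is divided into 3 equal shares of 1/72 among Agnieszka, Oleg, Urszula.
Agnieszka is living and takes 1/72.
Oleg is living and takes 1/72.
Urszula is living and takes 1/72.
Kazimierz is living and takes 1/24.
Zofia predeceased; the 1/6 allotted to Zofia's branch passes to Zofia's issue by representation.
The 1/6 is divided into 4 equal shares of 1/24 among Ludmila, Radoslaw, Tadeusz, Waclaw.
Ludmila is living and takes 1/24.
Radoslaw predeceased; the 1/24 allotted to Radoslaw's branch passes to Radoslaw's issue by representation.
Eliasz is the sole taker at this level and receives the full 1/24.
Tadeusz is living and takes 1/24.
Waclaw is living and takes 1/24.

Agnieszka 1/72; Bogdan 1/6; Czeslaw 1/24; Eliasz 1/24; Grzegorz 1/24; Halina 1/2; Kazimierz 1/24; Ludmila 1/24; Oleg 1/72; Tadeusz 1/24; Urszula 1/72; Waclaw 1/24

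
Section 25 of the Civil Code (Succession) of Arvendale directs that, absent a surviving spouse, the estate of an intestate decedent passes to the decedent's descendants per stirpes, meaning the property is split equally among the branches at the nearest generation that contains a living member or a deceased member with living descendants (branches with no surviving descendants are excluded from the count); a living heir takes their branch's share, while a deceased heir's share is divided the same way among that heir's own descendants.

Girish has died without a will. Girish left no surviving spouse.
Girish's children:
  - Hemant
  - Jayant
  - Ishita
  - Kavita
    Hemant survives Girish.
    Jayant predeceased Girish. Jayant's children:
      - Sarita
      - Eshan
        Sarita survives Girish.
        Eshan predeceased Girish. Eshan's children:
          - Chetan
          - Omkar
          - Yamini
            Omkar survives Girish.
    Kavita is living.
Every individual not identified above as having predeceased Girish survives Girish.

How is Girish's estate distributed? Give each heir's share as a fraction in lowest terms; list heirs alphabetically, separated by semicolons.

Chetan 1/24; Hemant 1/4; Ishita 1/4; Kavita 1/4; Omkar 1/24; Sarita 1/8; Yamini 1/24

There is no surviving spouse, so the entire estate passes to Girish's descendants per stirpes.
The estate is divided into 4 equal shares of 1/4 among Hemant, Jayant, Ishita, Kavita.
Hemant is living and takes 1/4.
Jayant predeceased; the 1/4 allotted to Jayant's branch passes to Jayant's issue by representation.
The 1/4 is divided into 2 equal shares of 1/8 among Sarita, Eshan.
Sarita is living and takes 1/8.
Eshan predeceased; the 1/8 allotted to Eshan's branch passes to Eshan's issue by representation.
The 1/8 is divided into 3 equal shares of 1/24 among Chetan, Omkar, Yamini.
Chetan is living and takes 1/24.
Omkar is living and takes 1/24.
Yamini is living and takes 1/24.
Ishita is living and takes 1/4.
Kavita is living and takes 1/4.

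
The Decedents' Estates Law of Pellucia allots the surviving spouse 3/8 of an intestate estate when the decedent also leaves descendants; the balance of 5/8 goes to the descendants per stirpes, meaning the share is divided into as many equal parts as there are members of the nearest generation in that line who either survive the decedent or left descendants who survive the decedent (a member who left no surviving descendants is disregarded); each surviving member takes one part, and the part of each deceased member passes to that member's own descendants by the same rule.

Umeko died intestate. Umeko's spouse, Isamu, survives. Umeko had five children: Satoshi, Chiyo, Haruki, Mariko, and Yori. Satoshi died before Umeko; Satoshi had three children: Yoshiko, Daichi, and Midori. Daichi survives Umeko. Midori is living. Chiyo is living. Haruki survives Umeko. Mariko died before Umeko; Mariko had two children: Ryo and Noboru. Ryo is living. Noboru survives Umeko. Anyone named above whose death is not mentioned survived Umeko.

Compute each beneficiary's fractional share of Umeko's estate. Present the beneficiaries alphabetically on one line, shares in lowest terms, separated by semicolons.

Isamu, as surviving spouse, takes 3/8.
The remaining 5/8 passes to Umeko's descendants per stirpes.
The 5/8 is divided into 5 equal shares of 1/8 among Satoshi, Chiyo, Haruki, Mariko, Yori.
Satoshi predeceased; the 1/8 allotted to Satoshi's branch passes to Satoshi's issue by representation.
The 1/8 is divided into 3 equal shares of 1/24 among Yoshiko, Daichi, Midori.
Yoshiko is living and takes 1/24.
Daichi is living and takes 1/24.
Midori is living and takes 1/24.
Chiyo is living and takes 1/8.
Haruki is living and takes 1/8.
Mariko predeceased; the 1/8 allotted to Mariko's branch passes to Mariko's issue by representation.
The 1/8 is divided into 2 equal shares of 1/16 among Ryo, Noboru.
Ryo is living and takes 1/16.
Noboru is living and takes 1/16.
Yori is living and takes 1/8.

Chiyo 1/8; Daichi 1/24; Haruki 1/8; Isamu 3/8; Midori 1/24; Noboru 1/16; Ryo 1/16; Yori 1/8; Yoshiko 1/24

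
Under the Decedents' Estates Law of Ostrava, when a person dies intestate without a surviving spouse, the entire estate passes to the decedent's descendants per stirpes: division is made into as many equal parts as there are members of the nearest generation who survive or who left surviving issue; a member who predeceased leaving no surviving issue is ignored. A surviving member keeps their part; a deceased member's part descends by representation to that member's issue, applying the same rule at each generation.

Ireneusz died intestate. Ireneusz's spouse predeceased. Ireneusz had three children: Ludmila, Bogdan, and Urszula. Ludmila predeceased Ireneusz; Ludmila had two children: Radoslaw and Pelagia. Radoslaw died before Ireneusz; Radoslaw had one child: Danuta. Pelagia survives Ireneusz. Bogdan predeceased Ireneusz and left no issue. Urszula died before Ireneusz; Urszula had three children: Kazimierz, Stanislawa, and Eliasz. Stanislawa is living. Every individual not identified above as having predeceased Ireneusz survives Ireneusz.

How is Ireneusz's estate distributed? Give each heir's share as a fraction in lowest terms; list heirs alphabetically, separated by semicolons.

Danuta 1/4; Eliasz 1/6; Kazimierz 1/6; Pelagia 1/4; Stanislawa 1/6

There is no surviving spouse, so the entire estate passes to Ireneusz's descendants per stirpes.
Bogdan left no surviving issue, so that branch lapses and is disregarded.
The estate is divided into 2 equal shares of 1/2 among Ludmila, Urszula.
Ludmila predeceased; the 1/2 allotted to Ludmila's branch passes to Ludmila's issue by representation.
The 1/2 is divided into 2 equal shares of 1/4 among Radoslaw, Pelagia.
Radoslaw predeceased; the 1/4 allotted to Radoslaw's branch passes to Radoslaw's issue by representation.
Danuta is the sole taker at this level and receives the full 1/4.
Pelagia is living and takes 1/4.
Urszula predeceased; the 1/2 allotted to Urszula's branch passes to Urszula's issue by representation.
The 1/2 is divided into 3 equal shares of 1/6 among Kazimierz, Stanislawa, Eliasz.
Kazimierz is living and takes 1/6.
Stanislawa is living and takes 1/6.
Eliasz is living and takes 1/6.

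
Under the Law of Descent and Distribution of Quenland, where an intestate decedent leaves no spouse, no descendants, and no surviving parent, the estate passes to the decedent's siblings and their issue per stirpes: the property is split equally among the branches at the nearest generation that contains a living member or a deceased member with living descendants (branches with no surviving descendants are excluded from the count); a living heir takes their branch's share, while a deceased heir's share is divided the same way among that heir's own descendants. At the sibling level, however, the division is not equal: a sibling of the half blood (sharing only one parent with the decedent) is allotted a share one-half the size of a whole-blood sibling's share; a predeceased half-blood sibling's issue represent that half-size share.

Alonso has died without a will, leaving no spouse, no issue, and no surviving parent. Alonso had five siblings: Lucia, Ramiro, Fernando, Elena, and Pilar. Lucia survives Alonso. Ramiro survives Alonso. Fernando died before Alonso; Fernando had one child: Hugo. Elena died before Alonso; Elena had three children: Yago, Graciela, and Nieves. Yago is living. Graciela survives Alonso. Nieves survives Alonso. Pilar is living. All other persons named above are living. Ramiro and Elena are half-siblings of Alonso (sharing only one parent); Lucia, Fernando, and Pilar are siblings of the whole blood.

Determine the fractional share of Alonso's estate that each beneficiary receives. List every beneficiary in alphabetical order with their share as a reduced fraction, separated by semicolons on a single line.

No spouse, descendants, or parent survives, so the estate passes to Alonso's siblings per stirpes.
Half-blood siblings count for one-half the weight of whole-blood siblings at the initial division.
Dividing 1 in proportion to weights (total weight 4): Lucia (weight 1) → 1/4; Ramiro (weight 1/2) → 1/8; Fernando (weight 1) → 1/4; Elena (weight 1/2) → 1/8; Pilar (weight 1) → 1/4.
Lucia is living and takes 1/4.
Ramiro is living and takes 1/8.
Fernando predeceased; the 1/4 allotted to Fernando's branch passes to Fernando's issue by representation.
Hugo is the sole taker at this level and receives the full 1/4.
Elena predeceased; the 1/8 allotted to Elena's branch passes to Elena's issue by representation.
The 1/8 is divided into 3 equal shares of 1/24 among Yago, Graciela, Nieves.
Yago is living and takes 1/24.
Graciela is living and takes 1/24.
Nieves is living and takes 1/24.
Pilar is living and takes 1/4.

Graciela 1/24; Hugo 1/4; Lucia 1/4; Nieves 1/24; Pilar 1/4; Ramiro 1/8; Yago 1/24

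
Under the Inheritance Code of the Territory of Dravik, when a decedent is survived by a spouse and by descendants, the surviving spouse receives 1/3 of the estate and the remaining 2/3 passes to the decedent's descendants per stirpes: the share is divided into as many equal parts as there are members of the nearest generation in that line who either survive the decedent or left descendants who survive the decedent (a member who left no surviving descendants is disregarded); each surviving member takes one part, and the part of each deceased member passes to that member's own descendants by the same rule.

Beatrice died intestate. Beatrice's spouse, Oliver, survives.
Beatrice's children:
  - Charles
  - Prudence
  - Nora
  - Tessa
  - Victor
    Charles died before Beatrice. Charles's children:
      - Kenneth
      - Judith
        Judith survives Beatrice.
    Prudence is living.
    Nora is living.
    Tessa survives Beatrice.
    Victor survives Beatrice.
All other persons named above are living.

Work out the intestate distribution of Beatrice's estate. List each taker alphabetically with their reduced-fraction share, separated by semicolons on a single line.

Judith 1/15; Kenneth 1/15; Nora 2/15; Oliver 1/3; Prudence 2/15; Tessa 2/15; Victor 2/15

Oliver, as surviving spouse, takes 1/3.
The remaining 2/3 passes to Beatrice's descendants per stirpes.
The 2/3 is divided into 5 equal shares of 2/15 among Charles, Prudence, Nora, Tessa, Victor.
Charles predeceased; the 2/15 allotted to Charles's branch passes to Charles's issue by representation.
The 2/15 is divided into 2 equal shares of 1/15 among Kenneth, Judith.
Kenneth is living and takes 1/15.
Judith is living and takes 1/15.
Prudence is living and takes 2/15.
Nora is living and takes 2/15.
Tessa is living and takes 2/15.
Victor is living and takes 2/15.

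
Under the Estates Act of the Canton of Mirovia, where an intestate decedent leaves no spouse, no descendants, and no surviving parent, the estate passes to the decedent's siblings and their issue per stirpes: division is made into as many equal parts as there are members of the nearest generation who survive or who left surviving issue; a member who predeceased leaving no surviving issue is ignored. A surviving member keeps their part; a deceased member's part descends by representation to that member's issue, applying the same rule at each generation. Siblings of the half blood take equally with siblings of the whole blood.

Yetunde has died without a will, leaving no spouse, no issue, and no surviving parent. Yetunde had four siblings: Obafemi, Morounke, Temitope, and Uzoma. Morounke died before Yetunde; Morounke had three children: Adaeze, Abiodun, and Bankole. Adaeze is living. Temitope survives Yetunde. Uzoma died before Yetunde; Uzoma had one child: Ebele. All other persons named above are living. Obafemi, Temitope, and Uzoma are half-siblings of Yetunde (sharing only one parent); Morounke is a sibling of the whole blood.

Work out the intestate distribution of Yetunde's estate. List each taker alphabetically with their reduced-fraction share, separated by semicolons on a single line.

No spouse, descendants, or parent survives, so the estate passes to Yetunde's siblings per stirpes.
Half-blood and whole-blood siblings take equally under the stated rule.
The estate is divided into 4 equal shares of 1/4 among Obafemi, Morounke, Temitope, Uzoma.
Obafemi is living and takes 1/4.
Morounke predeceased; the 1/4 allotted to Morounke's branch passes to Morounke's issue by representation.
The 1/4 is divided into 3 equal shares of 1/12 among Adaeze, Abiodun, Bankole.
Adaeze is living and takes 1/12.
Abiodun is living and takes 1/12.
Bankole is living and takes 1/12.
Temitope is living and takes 1/4.
Uzoma predeceased; the 1/4 allotted to Uzoma's branch passes to Uzoma's issue by representation.
Ebele is the sole taker at this level and receives the full 1/4.

Abiodun 1/12; Adaeze 1/12; Bankole 1/12; Ebele 1/4; Obafemi 1/4; Temitope 1/4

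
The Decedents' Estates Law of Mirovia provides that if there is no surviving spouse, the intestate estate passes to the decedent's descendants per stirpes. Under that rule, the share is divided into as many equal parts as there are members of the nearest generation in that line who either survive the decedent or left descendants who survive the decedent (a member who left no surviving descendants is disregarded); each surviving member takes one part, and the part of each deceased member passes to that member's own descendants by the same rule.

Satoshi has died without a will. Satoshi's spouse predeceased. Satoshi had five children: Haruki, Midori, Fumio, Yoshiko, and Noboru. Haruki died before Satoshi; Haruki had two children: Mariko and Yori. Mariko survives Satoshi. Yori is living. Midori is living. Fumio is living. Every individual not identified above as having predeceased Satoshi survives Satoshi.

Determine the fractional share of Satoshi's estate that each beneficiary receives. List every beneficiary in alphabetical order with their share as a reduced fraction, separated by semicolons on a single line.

Fumio 1/5; Mariko 1/10; Midori 1/5; Noboru 1/5; Yori 1/10; Yoshiko 1/5

There is no surviving spouse, so the entire estate passes to Satoshi's descendants per stirpes.
The estate is divided into 5 equal shares of 1/5 among Haruki, Midori, Fumio, Yoshiko, Noboru.
Haruki predeceased; the 1/5 allotted to Haruki's branch passes to Haruki's issue by representation.
The 1/5 is divided into 2 equal shares of 1/10 among Mariko, Yori.
Mariko is living and takes 1/10.
Yori is living and takes 1/10.
Midori is living and takes 1/5.
Fumio is living and takes 1/5.
Yoshiko is living and takes 1/5.
Noboru is living and takes 1/5.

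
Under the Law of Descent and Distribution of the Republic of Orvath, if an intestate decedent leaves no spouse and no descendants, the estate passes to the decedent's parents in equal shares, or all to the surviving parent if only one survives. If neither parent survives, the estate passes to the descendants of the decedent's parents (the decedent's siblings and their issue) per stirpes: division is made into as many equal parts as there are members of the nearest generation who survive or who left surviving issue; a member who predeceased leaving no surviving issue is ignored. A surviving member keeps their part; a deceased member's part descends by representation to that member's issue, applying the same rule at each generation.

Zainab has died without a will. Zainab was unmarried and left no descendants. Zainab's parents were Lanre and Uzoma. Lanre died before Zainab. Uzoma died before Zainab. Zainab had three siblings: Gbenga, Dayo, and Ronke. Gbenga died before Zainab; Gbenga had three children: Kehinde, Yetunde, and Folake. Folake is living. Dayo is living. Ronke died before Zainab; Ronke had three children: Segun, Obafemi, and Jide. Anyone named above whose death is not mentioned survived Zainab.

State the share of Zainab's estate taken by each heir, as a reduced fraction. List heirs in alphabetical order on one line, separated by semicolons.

Neither parent survives and there are no descendants, so the estate passes to Zainab's siblings and their issue per stirpes.
The estate is divided into 3 equal shares of 1/3 among Gbenga, Dayo, Ronke.
Gbenga predeceased; the 1/3 allotted to Gbenga's branch passes to Gbenga's issue by representation.
The 1/3 is divided into 3 equal shares of 1/9 among Kehinde, Yetunde, Folake.
Kehinde is living and takes 1/9.
Yetunde is living and takes 1/9.
Folake is living and takes 1/9.
Dayo is living and takes 1/3.
Ronke predeceased; the 1/3 allotted to Ronke's branch passes to Ronke's issue by representation.
The 1/3 is divided into 3 equal shares of 1/9 among Segun, Obafemi, Jide.
Segun is living and takes 1/9.
Obafemi is living and takes 1/9.
Jide is living and takes 1/9.

Dayo 1/3; Folake 1/9; Jide 1/9; Kehinde 1/9; Obafemi 1/9; Segun 1/9; Yetunde 1/9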